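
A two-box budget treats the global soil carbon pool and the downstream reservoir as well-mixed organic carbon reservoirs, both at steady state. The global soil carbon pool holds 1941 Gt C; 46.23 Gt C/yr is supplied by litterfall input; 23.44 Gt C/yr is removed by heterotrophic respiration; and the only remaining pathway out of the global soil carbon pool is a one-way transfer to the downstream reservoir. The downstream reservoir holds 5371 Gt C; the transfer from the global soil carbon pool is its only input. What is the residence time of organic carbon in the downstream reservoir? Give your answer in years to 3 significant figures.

236 yr

Balance the global soil carbon pool: ΣF_in = 46.230 Gt C/yr.
Transfer to the downstream reservoir = ΣF_in − (23.44) = 22.790 Gt C/yr.
At steady state the output of the downstream reservoir equals its input, 22.790 Gt C/yr.
τ = M / F = 5371 / 22.790 = 235.7 yr.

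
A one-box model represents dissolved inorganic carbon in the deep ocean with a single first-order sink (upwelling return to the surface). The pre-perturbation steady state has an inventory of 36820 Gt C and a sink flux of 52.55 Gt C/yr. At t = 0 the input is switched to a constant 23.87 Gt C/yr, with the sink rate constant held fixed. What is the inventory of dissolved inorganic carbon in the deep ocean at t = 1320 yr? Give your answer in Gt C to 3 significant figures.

Residence time τ = M₀/F₀ = 700.7 yr. The eventual steady state is M_∞ = M₀·(F₁/F₀) = 36820 × 23.87/52.55 = 16725 Gt C.
The anomaly ΔM(t) = M(t) − M_∞ decays as ΔM₀·e^(−t/τ) with ΔM₀ = 36820 − 16725 = 20100 Gt C.
At t = 1320 yr, e^(−t/τ) = e^(−1.884) = 0.1520, so ΔM = 3054 Gt C and M = 16725 + 3054 = 19779 Gt C.

19800 Gt C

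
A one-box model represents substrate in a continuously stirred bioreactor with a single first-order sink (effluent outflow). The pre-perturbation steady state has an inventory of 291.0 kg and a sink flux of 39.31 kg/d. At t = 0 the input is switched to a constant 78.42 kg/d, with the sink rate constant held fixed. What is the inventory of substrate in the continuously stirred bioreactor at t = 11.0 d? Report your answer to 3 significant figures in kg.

515 kg

The sink rate constant is k = F₀/M₀ = 39.31/291.0 = 0.1351 d⁻¹.
Solving dM/dt = F₁ − kM with M(0) = M₀ gives M(t) = F₁/k + (M₀ − F₁/k)·e^(−kt).
F₁/k = 78.42/0.1351 = 580.52 kg; kt = 0.1351 × 11.0 = 1.486, e^(−kt) = 0.2263.
M(11.0) = 580.52 + (291.0 − 580.52) × 0.2263 = 580.52 − 65.51 = 515.00 kg.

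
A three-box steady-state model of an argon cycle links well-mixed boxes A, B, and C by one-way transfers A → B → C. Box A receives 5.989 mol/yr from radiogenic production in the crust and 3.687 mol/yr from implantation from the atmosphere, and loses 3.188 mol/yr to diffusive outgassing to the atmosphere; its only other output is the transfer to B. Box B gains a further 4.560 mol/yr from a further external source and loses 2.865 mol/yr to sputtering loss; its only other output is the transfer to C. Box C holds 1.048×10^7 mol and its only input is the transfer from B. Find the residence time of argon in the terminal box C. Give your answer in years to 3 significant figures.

1.28×10^6 yr

Box A: F(A→B) = (5.989 + 3.687) − 3.188 = 6.4880 mol/yr.
Box B: F(B→C) = (6.4880 + 4.560) − 2.865 = 8.1830 mol/yr.
Box C throughput = its input = 8.1830 mol/yr; τ = 1.048×10^7 / 8.1830 = 1.281×10^6 yr.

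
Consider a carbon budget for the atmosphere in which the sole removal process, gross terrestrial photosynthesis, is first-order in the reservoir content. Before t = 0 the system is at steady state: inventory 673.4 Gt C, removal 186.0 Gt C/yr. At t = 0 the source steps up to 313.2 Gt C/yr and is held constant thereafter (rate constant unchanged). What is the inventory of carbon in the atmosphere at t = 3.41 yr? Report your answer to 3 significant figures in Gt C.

Residence time τ = M₀/F₀ = 3.620 yr. The eventual steady state is M_∞ = M₀·(F₁/F₀) = 673.4 × 313.2/186.0 = 1133.9 Gt C.
The anomaly ΔM(t) = M(t) − M_∞ decays as ΔM₀·e^(−t/τ) with ΔM₀ = 673.4 − 1133.9 = −460.5 Gt C.
At t = 3.41 yr, e^(−t/τ) = e^(−0.9419) = 0.3899, so ΔM = −179.6 Gt C and M = 1133.9 − 179.6 = 954.36 Gt C.

954 Gt C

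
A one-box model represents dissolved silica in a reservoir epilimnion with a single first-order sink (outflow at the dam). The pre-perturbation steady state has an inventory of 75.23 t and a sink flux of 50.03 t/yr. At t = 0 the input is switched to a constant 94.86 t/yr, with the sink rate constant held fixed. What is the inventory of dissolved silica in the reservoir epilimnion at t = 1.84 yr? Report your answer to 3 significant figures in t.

123 t

Residence time τ = M₀/F₀ = 1.504 yr. The eventual steady state is M_∞ = M₀·(F₁/F₀) = 75.23 × 94.86/50.03 = 142.64 t.
The anomaly ΔM(t) = M(t) − M_∞ decays as ΔM₀·e^(−t/τ) with ΔM₀ = 75.23 − 142.64 = −67.41 t.
At t = 1.84 yr, e^(−t/τ) = e^(−1.224) = 0.2942, so ΔM = −19.83 t and M = 142.64 − 19.83 = 122.81 t.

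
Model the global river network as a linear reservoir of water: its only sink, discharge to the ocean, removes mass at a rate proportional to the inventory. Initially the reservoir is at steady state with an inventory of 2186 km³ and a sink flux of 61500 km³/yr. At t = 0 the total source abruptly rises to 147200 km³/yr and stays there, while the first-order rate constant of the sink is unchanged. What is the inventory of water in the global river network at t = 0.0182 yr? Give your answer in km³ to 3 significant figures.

Residence time τ = M₀/F₀ = 0.03554 yr. The eventual steady state is M_∞ = M₀·(F₁/F₀) = 2186 × 147200/61500 = 5232.2 km³.
The anomaly ΔM(t) = M(t) − M_∞ decays as ΔM₀·e^(−t/τ) with ΔM₀ = 2186 − 5232.2 = −3046 km³.
At t = 0.0182 yr, e^(−t/τ) = e^(−0.5120) = 0.5993, so ΔM = −1826 km³ and M = 5232.2 − 1826 = 3406.7 km³.

3410 km³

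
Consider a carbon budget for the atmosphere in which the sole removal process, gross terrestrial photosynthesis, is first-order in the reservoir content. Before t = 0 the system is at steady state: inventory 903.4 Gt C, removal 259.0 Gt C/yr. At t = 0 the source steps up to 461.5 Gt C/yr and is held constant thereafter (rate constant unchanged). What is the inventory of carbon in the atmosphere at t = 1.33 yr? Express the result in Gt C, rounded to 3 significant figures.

1130 Gt C

τ = M₀/F₀ = 903.4/259.0 = 3.488 yr; rate constant k = 1/τ.
New steady state M_∞ = F₁/k = F₁·τ = 461.5 × 3.488 = 1609.7 Gt C.
M(t) = M_∞ + (M₀ − M_∞)·e^(−t/τ); t/τ = 1.33/3.488 = 0.3813, so e^(−t/τ) = 0.6830.
M(t) = 1609.7 − 706.3 × 0.6830 = 1127.3 Gt C.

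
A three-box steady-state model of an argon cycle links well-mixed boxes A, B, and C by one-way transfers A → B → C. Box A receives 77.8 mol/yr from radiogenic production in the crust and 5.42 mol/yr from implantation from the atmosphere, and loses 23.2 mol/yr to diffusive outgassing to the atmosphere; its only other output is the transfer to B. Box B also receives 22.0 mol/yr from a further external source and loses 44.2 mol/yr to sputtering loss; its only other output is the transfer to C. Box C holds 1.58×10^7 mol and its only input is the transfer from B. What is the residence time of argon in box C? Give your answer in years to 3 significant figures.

418000 yr

Box A: F(A→B) = (77.8 + 5.42) − 23.2 = 60.020 mol/yr.
Box B: F(B→C) = (60.020 + 22.0) − 44.2 = 37.820 mol/yr.
Box C throughput = its input = 37.820 mol/yr; τ = 1.58×10^7 / 37.820 = 417800 yr.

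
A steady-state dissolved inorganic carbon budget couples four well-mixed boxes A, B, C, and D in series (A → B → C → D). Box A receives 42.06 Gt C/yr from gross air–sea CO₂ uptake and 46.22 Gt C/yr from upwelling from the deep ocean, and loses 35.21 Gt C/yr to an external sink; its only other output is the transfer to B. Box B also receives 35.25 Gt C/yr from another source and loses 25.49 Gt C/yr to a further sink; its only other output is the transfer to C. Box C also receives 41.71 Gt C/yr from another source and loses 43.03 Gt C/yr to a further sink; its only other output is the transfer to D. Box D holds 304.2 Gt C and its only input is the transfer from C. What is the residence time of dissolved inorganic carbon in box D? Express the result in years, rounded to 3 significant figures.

4.95 yr

Box A: F(A→B) = (42.06 + 46.22) − 35.21 = 53.070 Gt C/yr.
Box B: F(B→C) = (53.070 + 35.25) − 25.49 = 62.830 Gt C/yr.
Box C: F(C→D) = (62.830 + 41.71) − 43.03 = 61.510 Gt C/yr.
Box D throughput = its input = 61.510 Gt C/yr; τ = 304.2 / 61.510 = 4.946 yr.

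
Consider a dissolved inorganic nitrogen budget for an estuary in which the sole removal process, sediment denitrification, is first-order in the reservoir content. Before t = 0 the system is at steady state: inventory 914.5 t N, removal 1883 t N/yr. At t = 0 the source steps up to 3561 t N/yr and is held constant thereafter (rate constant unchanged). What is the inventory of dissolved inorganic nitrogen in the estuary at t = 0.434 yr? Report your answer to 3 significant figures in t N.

1400 t N

The sink rate constant is k = F₀/M₀ = 1883/914.5 = 2.059 yr⁻¹.
Solving dM/dt = F₁ − kM with M(0) = M₀ gives M(t) = F₁/k + (M₀ − F₁/k)·e^(−kt).
F₁/k = 3561/2.059 = 1729.4 t N; kt = 2.059 × 0.434 = 0.8936, e^(−kt) = 0.4092.
M(0.434) = 1729.4 + (914.5 − 1729.4) × 0.4092 = 1729.4 − 333.4 = 1396.0 t N.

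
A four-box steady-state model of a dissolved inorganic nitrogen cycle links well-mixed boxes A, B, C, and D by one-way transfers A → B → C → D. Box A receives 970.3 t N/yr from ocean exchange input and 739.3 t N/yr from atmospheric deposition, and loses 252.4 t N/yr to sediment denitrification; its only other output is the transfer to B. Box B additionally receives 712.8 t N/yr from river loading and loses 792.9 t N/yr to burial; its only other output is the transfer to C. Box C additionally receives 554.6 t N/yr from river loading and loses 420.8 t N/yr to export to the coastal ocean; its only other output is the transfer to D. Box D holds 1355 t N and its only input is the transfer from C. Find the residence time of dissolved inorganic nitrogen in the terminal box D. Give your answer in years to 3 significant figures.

0.897 yr

Box A: F(A→B) = (970.3 + 739.3) − 252.4 = 1457.2 t N/yr.
Box B: F(B→C) = (1457.2 + 712.8) − 792.9 = 1377.1 t N/yr.
Box C: F(C→D) = (1377.1 + 554.6) − 420.8 = 1510.9 t N/yr.
Box D throughput = its input = 1510.9 t N/yr; τ = 1355 / 1510.9 = 0.8968 yr.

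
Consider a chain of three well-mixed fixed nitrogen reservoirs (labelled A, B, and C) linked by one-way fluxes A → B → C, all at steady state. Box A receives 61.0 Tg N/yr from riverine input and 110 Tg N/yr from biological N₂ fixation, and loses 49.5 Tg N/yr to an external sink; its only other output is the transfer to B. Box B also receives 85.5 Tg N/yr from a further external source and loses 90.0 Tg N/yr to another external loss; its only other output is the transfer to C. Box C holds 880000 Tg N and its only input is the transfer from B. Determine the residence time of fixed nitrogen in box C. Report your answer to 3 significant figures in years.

Box A: F(A→B) = (61.0 + 110) − 49.5 = 121.50 Tg N/yr.
Box B: F(B→C) = (121.50 + 85.5) − 90.0 = 117.00 Tg N/yr.
Box C throughput = its input = 117.00 Tg N/yr; τ = 880000 / 117.00 = 7521 yr.

7520 yr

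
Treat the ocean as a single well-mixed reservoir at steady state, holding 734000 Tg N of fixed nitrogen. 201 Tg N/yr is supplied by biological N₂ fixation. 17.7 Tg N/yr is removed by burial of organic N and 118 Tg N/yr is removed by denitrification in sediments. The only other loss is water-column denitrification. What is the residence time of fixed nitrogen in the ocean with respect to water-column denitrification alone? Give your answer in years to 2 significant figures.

11000 yr

At steady state ΣF_in = ΣF_out.
ΣF_in = 201.00 Tg N/yr.
Water-column denitrification flux = ΣF_in − (17.7 + 118) = 201.00 − 135.7 = 65.30 Tg N/yr.
τ = M / F = 734000 / 65.30 = 11240 yr.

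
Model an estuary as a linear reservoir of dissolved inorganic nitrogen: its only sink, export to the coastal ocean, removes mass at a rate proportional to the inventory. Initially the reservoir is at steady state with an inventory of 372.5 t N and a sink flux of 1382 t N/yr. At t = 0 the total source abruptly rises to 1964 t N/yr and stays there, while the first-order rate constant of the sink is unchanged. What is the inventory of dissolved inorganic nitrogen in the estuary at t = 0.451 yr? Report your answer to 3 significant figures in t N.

500 t N

The sink rate constant is k = F₀/M₀ = 1382/372.5 = 3.710 yr⁻¹.
Solving dM/dt = F₁ − kM with M(0) = M₀ gives M(t) = F₁/k + (M₀ − F₁/k)·e^(−kt).
F₁/k = 1964/3.710 = 529.37 t N; kt = 3.710 × 0.451 = 1.673, e^(−kt) = 0.1876.
M(0.451) = 529.37 + (372.5 − 529.37) × 0.1876 = 529.37 − 29.43 = 499.94 t N.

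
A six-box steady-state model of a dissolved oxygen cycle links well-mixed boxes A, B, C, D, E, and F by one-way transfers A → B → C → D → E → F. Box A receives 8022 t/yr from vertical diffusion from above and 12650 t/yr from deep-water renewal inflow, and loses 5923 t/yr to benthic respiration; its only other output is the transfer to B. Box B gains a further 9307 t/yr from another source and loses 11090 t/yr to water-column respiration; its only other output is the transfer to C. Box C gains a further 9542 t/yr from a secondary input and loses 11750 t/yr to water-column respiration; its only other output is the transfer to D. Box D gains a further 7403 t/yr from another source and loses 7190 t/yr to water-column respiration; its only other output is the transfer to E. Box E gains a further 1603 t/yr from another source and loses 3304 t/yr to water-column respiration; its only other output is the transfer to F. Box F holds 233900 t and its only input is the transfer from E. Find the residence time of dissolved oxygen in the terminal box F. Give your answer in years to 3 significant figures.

Box A: F(A→B) = (8022 + 12650) − 5923 = 14749 t/yr.
Box B: F(B→C) = (14749 + 9307) − 11090 = 12966 t/yr.
Box C: F(C→D) = (12966 + 9542) − 11750 = 10758 t/yr.
Box D: F(D→E) = (10758 + 7403) − 7190 = 10971 t/yr.
Box E: F(E→F) = (10971 + 1603) − 3304 = 9270.0 t/yr.
Box F throughput = its input = 9270.0 t/yr; τ = 233900 / 9270.0 = 25.23 yr.

25.2 yr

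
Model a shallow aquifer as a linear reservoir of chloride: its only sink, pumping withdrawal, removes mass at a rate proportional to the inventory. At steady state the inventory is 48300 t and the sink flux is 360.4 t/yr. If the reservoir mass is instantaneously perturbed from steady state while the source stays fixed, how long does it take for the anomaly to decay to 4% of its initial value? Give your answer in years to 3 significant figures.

431 yr

For a linear reservoir the anomaly decays as exp(−t/τ) with τ = M/F = 48300/360.4 = 134.0 yr.
exp(−t/τ) = 0.04 ⇒ t = −τ ln(0.04) = 134.0 × 3.219 = 431.4 yr.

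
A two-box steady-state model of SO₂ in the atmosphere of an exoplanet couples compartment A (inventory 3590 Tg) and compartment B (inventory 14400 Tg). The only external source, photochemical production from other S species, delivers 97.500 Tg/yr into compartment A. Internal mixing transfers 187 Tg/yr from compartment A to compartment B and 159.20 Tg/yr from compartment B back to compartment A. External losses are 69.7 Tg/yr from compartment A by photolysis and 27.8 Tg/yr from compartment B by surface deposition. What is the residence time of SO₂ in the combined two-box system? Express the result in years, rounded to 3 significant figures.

Residence time in the combined system uses the total inventory and the total *external* removal — internal exchanges between the two boxes cancel.
M_total = 3590 + 14400 = 17990 Tg.
ΣF_external_out = 69.7 + 27.8 = 97.500 Tg/yr.
τ = M_total / ΣF_ext = 17990 / 97.500 = 184.5 yr.

185 yr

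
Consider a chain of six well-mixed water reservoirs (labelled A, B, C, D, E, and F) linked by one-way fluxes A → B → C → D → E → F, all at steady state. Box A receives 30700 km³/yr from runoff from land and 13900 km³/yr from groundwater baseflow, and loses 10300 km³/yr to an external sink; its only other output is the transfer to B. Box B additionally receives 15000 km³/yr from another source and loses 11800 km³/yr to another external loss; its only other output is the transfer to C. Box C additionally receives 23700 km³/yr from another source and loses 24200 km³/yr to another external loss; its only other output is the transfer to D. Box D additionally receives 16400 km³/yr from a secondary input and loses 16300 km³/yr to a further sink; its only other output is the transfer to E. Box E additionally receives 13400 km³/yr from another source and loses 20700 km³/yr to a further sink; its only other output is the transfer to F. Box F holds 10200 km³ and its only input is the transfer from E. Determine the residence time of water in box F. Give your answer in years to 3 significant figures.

Box A: F(A→B) = (30700 + 13900) − 10300 = 34300 km³/yr.
Box B: F(B→C) = (34300 + 15000) − 11800 = 37500 km³/yr.
Box C: F(C→D) = (37500 + 23700) − 24200 = 37000 km³/yr.
Box D: F(D→E) = (37000 + 16400) − 16300 = 37100 km³/yr.
Box E: F(E→F) = (37100 + 13400) − 20700 = 29800 km³/yr.
Box F throughput = its input = 29800 km³/yr; τ = 10200 / 29800 = 0.3423 yr.

0.342 yr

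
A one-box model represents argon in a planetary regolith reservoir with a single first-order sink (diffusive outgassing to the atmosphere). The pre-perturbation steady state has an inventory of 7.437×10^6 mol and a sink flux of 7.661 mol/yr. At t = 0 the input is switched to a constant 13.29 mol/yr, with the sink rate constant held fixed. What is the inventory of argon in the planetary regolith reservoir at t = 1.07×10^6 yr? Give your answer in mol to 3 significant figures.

1.11×10^7 mol

τ = M₀/F₀ = 7.437×10^6/7.661 = 970800 yr; rate constant k = 1/τ.
New steady state M_∞ = F₁/k = F₁·τ = 13.29 × 970800 = 1.2901×10^7 mol.
M(t) = M_∞ + (M₀ − M_∞)·e^(−t/τ); t/τ = 1.07×10^6/970800 = 1.102, so e^(−t/τ) = 0.3321.
M(t) = 1.2901×10^7 − 5.464×10^6 × 0.3321 = 1.1087×10^7 mol.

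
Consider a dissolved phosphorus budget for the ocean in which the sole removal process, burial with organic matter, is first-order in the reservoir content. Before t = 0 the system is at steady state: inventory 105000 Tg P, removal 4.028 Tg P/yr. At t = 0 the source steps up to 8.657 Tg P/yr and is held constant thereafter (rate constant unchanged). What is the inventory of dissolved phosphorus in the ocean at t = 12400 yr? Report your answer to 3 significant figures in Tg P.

The sink rate constant is k = F₀/M₀ = 4.028/105000 = 3.836×10^-5 yr⁻¹.
Solving dM/dt = F₁ − kM with M(0) = M₀ gives M(t) = F₁/k + (M₀ − F₁/k)·e^(−kt).
F₁/k = 8.657/3.836×10^-5 = 225670 Tg P; kt = 3.836×10^-5 × 12400 = 0.4757, e^(−kt) = 0.6215.
M(12400) = 225670 + (105000 − 225670) × 0.6215 = 225670 − 74990 = 150680 Tg P.

151000 Tg P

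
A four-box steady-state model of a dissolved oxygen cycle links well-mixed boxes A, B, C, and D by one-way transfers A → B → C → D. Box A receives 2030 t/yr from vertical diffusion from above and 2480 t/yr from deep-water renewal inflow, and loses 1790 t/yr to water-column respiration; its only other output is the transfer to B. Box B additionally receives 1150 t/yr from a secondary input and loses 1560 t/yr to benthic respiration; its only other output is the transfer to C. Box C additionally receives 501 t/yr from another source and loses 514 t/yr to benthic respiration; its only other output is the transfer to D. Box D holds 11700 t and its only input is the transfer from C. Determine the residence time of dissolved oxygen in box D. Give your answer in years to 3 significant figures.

Box A: F(A→B) = (2030 + 2480) − 1790 = 2720.0 t/yr.
Box B: F(B→C) = (2720.0 + 1150) − 1560 = 2310.0 t/yr.
Box C: F(C→D) = (2310.0 + 501) − 514 = 2297.0 t/yr.
Box D throughput = its input = 2297.0 t/yr; τ = 11700 / 2297.0 = 5.094 yr.

5.09 yr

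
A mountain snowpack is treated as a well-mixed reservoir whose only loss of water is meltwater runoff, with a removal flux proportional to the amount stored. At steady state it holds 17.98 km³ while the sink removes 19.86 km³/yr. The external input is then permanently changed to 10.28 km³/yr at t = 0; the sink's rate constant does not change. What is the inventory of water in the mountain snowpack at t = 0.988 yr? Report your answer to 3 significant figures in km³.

τ = M₀/F₀ = 17.98/19.86 = 0.9053 yr; rate constant k = 1/τ.
New steady state M_∞ = F₁/k = F₁·τ = 10.28 × 0.9053 = 9.3069 km³.
M(t) = M_∞ + (M₀ − M_∞)·e^(−t/τ); t/τ = 0.988/0.9053 = 1.091, so e^(−t/τ) = 0.3358.
M(t) = 9.3069 + 8.673 × 0.3358 = 12.219 km³.

12.2 km³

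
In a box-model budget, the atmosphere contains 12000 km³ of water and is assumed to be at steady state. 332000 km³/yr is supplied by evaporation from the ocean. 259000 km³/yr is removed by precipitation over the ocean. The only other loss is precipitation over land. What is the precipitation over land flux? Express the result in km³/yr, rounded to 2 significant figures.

73000 km³/yr

At steady state ΣF_in = ΣF_out.
ΣF_in = 332000 km³/yr.
Precipitation over land flux = ΣF_in − (259000) = 332000 − 259000 = 73000 km³/yr.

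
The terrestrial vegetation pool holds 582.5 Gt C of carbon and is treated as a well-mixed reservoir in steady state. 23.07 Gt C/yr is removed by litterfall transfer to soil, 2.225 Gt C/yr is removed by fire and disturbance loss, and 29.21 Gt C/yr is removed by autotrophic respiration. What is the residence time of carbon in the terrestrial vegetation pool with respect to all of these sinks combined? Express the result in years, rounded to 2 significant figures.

Total removal flux = 23.07 + 2.225 + 29.21 = 54.505 Gt C/yr.
τ = M / ΣF_out = 582.5 / 54.505 = 10.69 yr.

11 yr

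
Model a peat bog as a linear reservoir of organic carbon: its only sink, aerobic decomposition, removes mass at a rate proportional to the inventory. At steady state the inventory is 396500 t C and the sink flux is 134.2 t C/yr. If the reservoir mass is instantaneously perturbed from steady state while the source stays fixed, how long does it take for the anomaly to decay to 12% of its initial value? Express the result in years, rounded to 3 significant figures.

6260 yr

For a linear reservoir the anomaly decays as exp(−t/τ) with τ = M/F = 396500/134.2 = 2955 yr.
exp(−t/τ) = 0.12 ⇒ t = −τ ln(0.12) = 2955 × 2.120 = 6264 yr.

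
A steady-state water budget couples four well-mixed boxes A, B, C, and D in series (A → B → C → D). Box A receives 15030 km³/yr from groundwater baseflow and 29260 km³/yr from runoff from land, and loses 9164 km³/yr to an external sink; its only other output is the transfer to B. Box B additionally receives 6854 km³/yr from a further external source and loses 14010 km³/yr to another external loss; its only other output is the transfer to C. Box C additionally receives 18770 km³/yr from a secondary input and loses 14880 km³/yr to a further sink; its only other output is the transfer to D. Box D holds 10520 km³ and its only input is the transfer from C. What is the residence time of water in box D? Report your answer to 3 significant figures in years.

Box A: F(A→B) = (15030 + 29260) − 9164 = 35126 km³/yr.
Box B: F(B→C) = (35126 + 6854) − 14010 = 27970 km³/yr.
Box C: F(C→D) = (27970 + 18770) − 14880 = 31860 km³/yr.
Box D throughput = its input = 31860 km³/yr; τ = 10520 / 31860 = 0.3302 yr.

0.330 yr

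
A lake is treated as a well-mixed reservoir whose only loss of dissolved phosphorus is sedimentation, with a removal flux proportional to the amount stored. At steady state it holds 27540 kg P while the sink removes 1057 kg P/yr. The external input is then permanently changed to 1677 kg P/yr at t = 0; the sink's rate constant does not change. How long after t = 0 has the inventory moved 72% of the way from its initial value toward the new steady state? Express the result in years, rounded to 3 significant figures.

τ = M₀/F₀ = 27540/1057 = 26.05 yr.
The remaining gap fraction is e^(−t/τ); 72% covered ⇒ e^(−t/τ) = 0.280.
t = −τ ln(0.280) = 26.05 × 1.273 = 33.17 yr.

33.2 yr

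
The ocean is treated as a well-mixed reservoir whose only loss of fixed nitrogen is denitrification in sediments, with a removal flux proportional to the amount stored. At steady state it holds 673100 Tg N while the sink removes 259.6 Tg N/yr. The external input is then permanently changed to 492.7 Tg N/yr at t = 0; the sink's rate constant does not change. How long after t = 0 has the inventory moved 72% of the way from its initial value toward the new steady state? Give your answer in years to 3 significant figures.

τ = M₀/F₀ = 673100/259.6 = 2593 yr.
The remaining gap fraction is e^(−t/τ); 72% covered ⇒ e^(−t/τ) = 0.280.
t = −τ ln(0.280) = 2593 × 1.273 = 3301 yr.

3300 yr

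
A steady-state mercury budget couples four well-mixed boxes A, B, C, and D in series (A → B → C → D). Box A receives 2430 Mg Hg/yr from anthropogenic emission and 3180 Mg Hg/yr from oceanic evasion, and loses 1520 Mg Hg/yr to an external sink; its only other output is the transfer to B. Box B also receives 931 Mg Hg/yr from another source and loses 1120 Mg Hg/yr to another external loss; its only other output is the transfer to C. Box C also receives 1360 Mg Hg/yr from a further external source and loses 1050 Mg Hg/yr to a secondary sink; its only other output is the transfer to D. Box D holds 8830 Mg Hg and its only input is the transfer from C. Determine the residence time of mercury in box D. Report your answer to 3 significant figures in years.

Box A: F(A→B) = (2430 + 3180) − 1520 = 4090.0 Mg Hg/yr.
Box B: F(B→C) = (4090.0 + 931) − 1120 = 3901.0 Mg Hg/yr.
Box C: F(C→D) = (3901.0 + 1360) − 1050 = 4211.0 Mg Hg/yr.
Box D throughput = its input = 4211.0 Mg Hg/yr; τ = 8830 / 4211.0 = 2.097 yr.

2.10 yr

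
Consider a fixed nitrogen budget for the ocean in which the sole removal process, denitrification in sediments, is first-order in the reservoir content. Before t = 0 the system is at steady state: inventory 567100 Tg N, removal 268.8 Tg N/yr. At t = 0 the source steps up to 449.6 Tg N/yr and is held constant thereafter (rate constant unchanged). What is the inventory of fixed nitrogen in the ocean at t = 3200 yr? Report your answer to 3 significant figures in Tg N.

τ = M₀/F₀ = 567100/268.8 = 2110 yr; rate constant k = 1/τ.
New steady state M_∞ = F₁/k = F₁·τ = 449.6 × 2110 = 948540 Tg N.
M(t) = M_∞ + (M₀ − M_∞)·e^(−t/τ); t/τ = 3200/2110 = 1.517, so e^(−t/τ) = 0.2194.
M(t) = 948540 − 381400 × 0.2194 = 864850 Tg N.

865000 Tg N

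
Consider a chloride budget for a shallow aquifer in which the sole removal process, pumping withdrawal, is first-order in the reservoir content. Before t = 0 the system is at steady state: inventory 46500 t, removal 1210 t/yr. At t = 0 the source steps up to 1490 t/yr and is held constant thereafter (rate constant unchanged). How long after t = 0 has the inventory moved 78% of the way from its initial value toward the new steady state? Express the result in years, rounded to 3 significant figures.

τ = M₀/F₀ = 46500/1210 = 38.43 yr.
The remaining gap fraction is e^(−t/τ); 78% covered ⇒ e^(−t/τ) = 0.220.
t = −τ ln(0.220) = 38.43 × 1.514 = 58.19 yr.

58.2 yr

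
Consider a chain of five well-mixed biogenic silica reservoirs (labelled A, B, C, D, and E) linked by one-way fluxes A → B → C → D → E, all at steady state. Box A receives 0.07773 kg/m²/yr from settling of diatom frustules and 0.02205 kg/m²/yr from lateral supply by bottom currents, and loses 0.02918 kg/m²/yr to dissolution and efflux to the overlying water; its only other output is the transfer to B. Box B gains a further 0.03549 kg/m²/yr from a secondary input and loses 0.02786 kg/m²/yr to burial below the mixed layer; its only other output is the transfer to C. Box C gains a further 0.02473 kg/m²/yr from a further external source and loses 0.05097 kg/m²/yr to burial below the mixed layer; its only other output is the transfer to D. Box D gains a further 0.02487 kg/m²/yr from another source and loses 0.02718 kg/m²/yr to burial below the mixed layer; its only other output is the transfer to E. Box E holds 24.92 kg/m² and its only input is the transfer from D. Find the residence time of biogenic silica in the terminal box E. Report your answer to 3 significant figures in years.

Box A: F(A→B) = (0.07773 + 0.02205) − 0.02918 = 0.070600 kg/m²/yr.
Box B: F(B→C) = (0.070600 + 0.03549) − 0.02786 = 0.078230 kg/m²/yr.
Box C: F(C→D) = (0.078230 + 0.02473) − 0.05097 = 0.051990 kg/m²/yr.
Box D: F(D→E) = (0.051990 + 0.02487) − 0.02718 = 0.049680 kg/m²/yr.
Box E throughput = its input = 0.049680 kg/m²/yr; τ = 24.92 / 0.049680 = 501.6 yr.

502 yr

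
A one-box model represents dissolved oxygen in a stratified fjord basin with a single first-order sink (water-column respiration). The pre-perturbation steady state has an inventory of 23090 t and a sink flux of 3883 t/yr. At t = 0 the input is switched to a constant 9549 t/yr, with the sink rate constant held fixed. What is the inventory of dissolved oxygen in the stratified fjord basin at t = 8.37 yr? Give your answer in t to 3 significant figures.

48500 t

The sink rate constant is k = F₀/M₀ = 3883/23090 = 0.1682 yr⁻¹.
Solving dM/dt = F₁ − kM with M(0) = M₀ gives M(t) = F₁/k + (M₀ − F₁/k)·e^(−kt).
F₁/k = 9549/0.1682 = 56782 t; kt = 0.1682 × 8.37 = 1.408, e^(−kt) = 0.2447.
M(8.37) = 56782 + (23090 − 56782) × 0.2447 = 56782 − 8246 = 48537 t.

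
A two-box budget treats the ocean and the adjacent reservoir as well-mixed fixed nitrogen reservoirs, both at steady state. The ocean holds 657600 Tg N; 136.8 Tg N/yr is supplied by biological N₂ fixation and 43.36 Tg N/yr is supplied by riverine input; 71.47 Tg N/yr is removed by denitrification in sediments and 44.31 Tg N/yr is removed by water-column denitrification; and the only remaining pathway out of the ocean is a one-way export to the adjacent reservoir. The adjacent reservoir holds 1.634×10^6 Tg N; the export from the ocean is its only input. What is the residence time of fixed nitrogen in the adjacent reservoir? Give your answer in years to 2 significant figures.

25000 yr

Balance the ocean: ΣF_in = 136.8 + 43.36 = 180.16 Tg N/yr.
Export to the adjacent reservoir = ΣF_in − (71.47 + 44.31) = 64.380 Tg N/yr.
At steady state the output of the adjacent reservoir equals its input, 64.380 Tg N/yr.
τ = M / F = 1.634×10^6 / 64.380 = 25380 yr.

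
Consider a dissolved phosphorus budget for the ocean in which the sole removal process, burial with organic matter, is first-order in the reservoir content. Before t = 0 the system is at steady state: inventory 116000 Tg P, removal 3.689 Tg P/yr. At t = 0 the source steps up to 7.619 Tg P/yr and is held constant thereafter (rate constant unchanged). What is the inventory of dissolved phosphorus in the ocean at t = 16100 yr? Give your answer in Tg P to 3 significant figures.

166000 Tg P

τ = M₀/F₀ = 116000/3.689 = 31440 yr; rate constant k = 1/τ.
New steady state M_∞ = F₁/k = F₁·τ = 7.619 × 31440 = 239580 Tg P.
M(t) = M_∞ + (M₀ − M_∞)·e^(−t/τ); t/τ = 16100/31440 = 0.5120, so e^(−t/τ) = 0.5993.
M(t) = 239580 − 123600 × 0.5993 = 165520 Tg P.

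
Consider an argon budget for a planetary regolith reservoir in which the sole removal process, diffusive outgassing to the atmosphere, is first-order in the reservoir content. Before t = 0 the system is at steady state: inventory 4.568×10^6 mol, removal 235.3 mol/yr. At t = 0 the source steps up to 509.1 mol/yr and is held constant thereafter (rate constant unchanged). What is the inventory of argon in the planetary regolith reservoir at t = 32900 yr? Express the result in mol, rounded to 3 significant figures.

The sink rate constant is k = F₀/M₀ = 235.3/4.568×10^6 = 5.151×10^-5 yr⁻¹.
Solving dM/dt = F₁ − kM with M(0) = M₀ gives M(t) = F₁/k + (M₀ − F₁/k)·e^(−kt).
F₁/k = 509.1/5.151×10^-5 = 9.8834×10^6 mol; kt = 5.151×10^-5 × 32900 = 1.695, e^(−kt) = 0.1837.
M(32900) = 9.8834×10^6 + (4.568×10^6 − 9.8834×10^6) × 0.1837 = 9.8834×10^6 − 976200 = 8.9072×10^6 mol.

8.91×10^6 mol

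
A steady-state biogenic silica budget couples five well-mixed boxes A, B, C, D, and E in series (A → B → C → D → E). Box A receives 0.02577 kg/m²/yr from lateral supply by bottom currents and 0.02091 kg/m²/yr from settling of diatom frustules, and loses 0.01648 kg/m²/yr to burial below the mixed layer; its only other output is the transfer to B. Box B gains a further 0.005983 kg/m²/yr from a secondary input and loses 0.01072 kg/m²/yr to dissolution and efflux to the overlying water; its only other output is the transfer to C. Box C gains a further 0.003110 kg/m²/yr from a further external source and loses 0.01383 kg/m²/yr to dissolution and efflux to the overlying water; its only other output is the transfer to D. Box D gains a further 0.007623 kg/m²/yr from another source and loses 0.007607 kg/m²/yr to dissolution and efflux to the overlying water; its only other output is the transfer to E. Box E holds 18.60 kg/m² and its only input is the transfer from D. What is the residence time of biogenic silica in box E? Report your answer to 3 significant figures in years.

Box A: F(A→B) = (0.02577 + 0.02091) − 0.01648 = 0.030200 kg/m²/yr.
Box B: F(B→C) = (0.030200 + 0.005983) − 0.01072 = 0.025463 kg/m²/yr.
Box C: F(C→D) = (0.025463 + 0.003110) − 0.01383 = 0.014743 kg/m²/yr.
Box D: F(D→E) = (0.014743 + 0.007623) − 0.007607 = 0.014759 kg/m²/yr.
Box E throughput = its input = 0.014759 kg/m²/yr; τ = 18.60 / 0.014759 = 1260 yr.

1260 yr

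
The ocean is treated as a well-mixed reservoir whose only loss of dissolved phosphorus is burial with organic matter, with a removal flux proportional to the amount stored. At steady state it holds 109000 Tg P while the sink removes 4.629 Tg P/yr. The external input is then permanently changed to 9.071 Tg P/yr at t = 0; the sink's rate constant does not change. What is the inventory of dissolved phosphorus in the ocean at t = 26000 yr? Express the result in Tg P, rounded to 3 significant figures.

The sink rate constant is k = F₀/M₀ = 4.629/109000 = 4.247×10^-5 yr⁻¹.
Solving dM/dt = F₁ − kM with M(0) = M₀ gives M(t) = F₁/k + (M₀ − F₁/k)·e^(−kt).
F₁/k = 9.071/4.247×10^-5 = 213600 Tg P; kt = 4.247×10^-5 × 26000 = 1.104, e^(−kt) = 0.3315.
M(26000) = 213600 + (109000 − 213600) × 0.3315 = 213600 − 34670 = 178920 Tg P.

179000 Tg P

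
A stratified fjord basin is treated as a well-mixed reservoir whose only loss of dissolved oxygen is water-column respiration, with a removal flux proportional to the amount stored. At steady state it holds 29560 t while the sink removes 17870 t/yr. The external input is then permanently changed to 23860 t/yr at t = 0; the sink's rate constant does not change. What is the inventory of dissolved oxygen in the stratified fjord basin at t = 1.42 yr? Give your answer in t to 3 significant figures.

The sink rate constant is k = F₀/M₀ = 17870/29560 = 0.6045 yr⁻¹.
Solving dM/dt = F₁ − kM with M(0) = M₀ gives M(t) = F₁/k + (M₀ − F₁/k)·e^(−kt).
F₁/k = 23860/0.6045 = 39468 t; kt = 0.6045 × 1.42 = 0.8584, e^(−kt) = 0.4238.
M(1.42) = 39468 + (29560 − 39468) × 0.4238 = 39468 − 4199 = 35269 t.

35300 t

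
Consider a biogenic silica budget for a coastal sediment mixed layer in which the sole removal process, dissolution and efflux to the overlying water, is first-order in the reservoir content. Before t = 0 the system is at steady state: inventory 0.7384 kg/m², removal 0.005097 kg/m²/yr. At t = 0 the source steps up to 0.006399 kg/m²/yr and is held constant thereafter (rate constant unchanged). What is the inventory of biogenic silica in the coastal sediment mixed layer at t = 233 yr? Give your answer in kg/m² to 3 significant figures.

τ = M₀/F₀ = 0.7384/0.005097 = 144.9 yr; rate constant k = 1/τ.
New steady state M_∞ = F₁/k = F₁·τ = 0.006399 × 144.9 = 0.92702 kg/m².
M(t) = M_∞ + (M₀ − M_∞)·e^(−t/τ); t/τ = 233/144.9 = 1.608, so e^(−t/τ) = 0.2002.
M(t) = 0.92702 − 0.1886 × 0.2002 = 0.88925 kg/m².

0.889 kg/m²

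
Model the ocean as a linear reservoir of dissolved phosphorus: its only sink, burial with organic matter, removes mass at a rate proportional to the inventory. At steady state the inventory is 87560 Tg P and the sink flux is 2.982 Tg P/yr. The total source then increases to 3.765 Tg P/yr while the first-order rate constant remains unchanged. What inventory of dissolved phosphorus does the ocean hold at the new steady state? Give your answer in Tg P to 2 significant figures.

110000 Tg P

Rate constant k = F/M = 2.982 / 87560 = 3.406×10^-5 yr⁻¹.
At the new steady state, source = k·M_new ⇒ M_new = 3.765 / 3.406×10^-5 = 110600 Tg P.
(Equivalently M_new = M × F_new/F_old = 87560 × 3.765/2.982.)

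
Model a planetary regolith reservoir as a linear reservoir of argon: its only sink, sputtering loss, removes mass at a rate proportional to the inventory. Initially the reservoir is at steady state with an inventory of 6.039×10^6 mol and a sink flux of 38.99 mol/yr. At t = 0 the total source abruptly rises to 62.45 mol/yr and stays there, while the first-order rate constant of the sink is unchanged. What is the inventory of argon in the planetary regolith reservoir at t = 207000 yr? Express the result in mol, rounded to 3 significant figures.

Residence time τ = M₀/F₀ = 154900 yr. The eventual steady state is M_∞ = M₀·(F₁/F₀) = 6.039×10^6 × 62.45/38.99 = 9.6726×10^6 mol.
The anomaly ΔM(t) = M(t) − M_∞ decays as ΔM₀·e^(−t/τ) with ΔM₀ = 6.039×10^6 − 9.6726×10^6 = −3.634×10^6 mol.
At t = 207000 yr, e^(−t/τ) = e^(−1.336) = 0.2628, so ΔM = −954800 mol and M = 9.6726×10^6 − 954800 = 8.7178×10^6 mol.

8.72×10^6 mol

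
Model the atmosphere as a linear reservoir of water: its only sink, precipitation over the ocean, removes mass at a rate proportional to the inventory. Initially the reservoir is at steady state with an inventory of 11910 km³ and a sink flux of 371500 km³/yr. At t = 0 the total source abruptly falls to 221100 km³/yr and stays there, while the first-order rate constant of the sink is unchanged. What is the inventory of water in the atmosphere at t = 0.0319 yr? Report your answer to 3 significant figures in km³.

Residence time τ = M₀/F₀ = 0.03206 yr. The eventual steady state is M_∞ = M₀·(F₁/F₀) = 11910 × 221100/371500 = 7088.3 km³.
The anomaly ΔM(t) = M(t) − M_∞ decays as ΔM₀·e^(−t/τ) with ΔM₀ = 11910 − 7088.3 = 4822 km³.
At t = 0.0319 yr, e^(−t/τ) = e^(−0.9950) = 0.3697, so ΔM = 1783 km³ and M = 7088.3 + 1783 = 8870.9 km³.

8870 km³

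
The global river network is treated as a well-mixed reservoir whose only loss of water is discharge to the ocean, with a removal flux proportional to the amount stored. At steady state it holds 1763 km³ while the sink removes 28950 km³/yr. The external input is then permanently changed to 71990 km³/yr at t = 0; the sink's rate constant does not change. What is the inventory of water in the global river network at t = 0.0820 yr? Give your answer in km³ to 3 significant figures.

3700 km³

Residence time τ = M₀/F₀ = 0.06090 yr. The eventual steady state is M_∞ = M₀·(F₁/F₀) = 1763 × 71990/28950 = 4384.1 km³.
The anomaly ΔM(t) = M(t) − M_∞ decays as ΔM₀·e^(−t/τ) with ΔM₀ = 1763 − 4384.1 = −2621 km³.
At t = 0.0820 yr, e^(−t/τ) = e^(−1.347) = 0.2601, so ΔM = −681.9 km³ and M = 4384.1 − 681.9 = 3702.2 km³.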